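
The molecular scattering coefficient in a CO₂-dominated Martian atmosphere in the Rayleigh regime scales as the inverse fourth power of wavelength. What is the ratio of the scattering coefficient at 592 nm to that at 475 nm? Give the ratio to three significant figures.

0.414

Rayleigh scattering ∝ λ⁻⁴, so the ratio of coefficients is the inverse fourth power of the wavelength ratio.
σ(592)/σ(475) = (475/592)⁴ = (0.8024)⁴ = 0.4145.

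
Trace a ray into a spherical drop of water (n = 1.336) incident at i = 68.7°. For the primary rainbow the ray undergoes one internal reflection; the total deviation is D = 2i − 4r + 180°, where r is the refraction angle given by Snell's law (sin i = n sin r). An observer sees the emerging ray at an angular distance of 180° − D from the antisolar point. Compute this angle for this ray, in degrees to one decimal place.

sin r = sin 68.7° / 1.336 = 0.9317/1.336 = 0.6974; r = 44.22°.
D = 2·68.7° − 4·44.22° + 180° = 137.40° − 176.87° + 180° = 140.53°.
Angle from antisolar point = 180° − D = 39.47°.

39.5°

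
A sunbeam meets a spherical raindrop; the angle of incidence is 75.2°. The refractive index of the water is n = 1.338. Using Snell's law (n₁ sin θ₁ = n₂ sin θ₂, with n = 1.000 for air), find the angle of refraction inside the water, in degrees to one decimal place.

Snell: sin θ_r = sin θ_i / n = sin 75.2° / 1.338 = 0.9668 / 1.338 = 0.7226.
θ_r = arcsin(0.7226) = 46.27°.

46.3°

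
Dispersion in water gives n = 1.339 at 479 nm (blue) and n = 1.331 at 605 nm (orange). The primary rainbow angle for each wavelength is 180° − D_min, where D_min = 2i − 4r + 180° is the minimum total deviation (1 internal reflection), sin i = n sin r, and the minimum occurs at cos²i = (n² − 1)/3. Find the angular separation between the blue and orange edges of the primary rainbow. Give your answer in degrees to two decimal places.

At 479 nm (n = 1.339): cos²i = 0.26431 → i = 59.062°, r = 39.834°, D_min = 138.786°, rainbow angle = 41.214°.
At 605 nm (n = 1.331): cos²i = 0.25719 → i = 59.527°, r = 40.356°, D_min = 137.630°, rainbow angle = 42.370°.
Angular width = |41.214° − 42.370°| = 1.156°.

1.16°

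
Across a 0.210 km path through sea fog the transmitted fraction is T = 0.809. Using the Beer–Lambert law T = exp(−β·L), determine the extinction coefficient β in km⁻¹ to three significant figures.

1.01 km⁻¹

Beer–Lambert: T = exp(−βL) ⇒ β = −ln(T)/L = −ln(0.809)/0.210 = 0.2120/0.210 = 1.009 km⁻¹.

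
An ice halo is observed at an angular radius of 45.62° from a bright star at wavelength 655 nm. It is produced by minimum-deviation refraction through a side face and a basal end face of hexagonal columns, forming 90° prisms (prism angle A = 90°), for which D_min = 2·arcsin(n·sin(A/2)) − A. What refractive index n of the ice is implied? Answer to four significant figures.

Rearranging: n = sin((D_min + A)/2) / sin(A/2).
(D_min + A)/2 = (45.62° + 90°)/2 = 67.810°.
n = sin 67.810° / sin 45° = 0.9259 / 0.7071 = 1.3095.

1.309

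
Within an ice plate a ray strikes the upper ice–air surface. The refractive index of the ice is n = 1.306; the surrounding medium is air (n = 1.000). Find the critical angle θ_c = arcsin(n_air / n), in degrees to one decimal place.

sin θ_c = n_air / n = 1.000 / 1.306 = 0.7657.
θ_c = arcsin(0.7657) = 49.97°.

50.0°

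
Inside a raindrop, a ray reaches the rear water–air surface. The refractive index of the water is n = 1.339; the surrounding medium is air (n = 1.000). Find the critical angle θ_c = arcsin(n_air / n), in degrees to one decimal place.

sin θ_c = n_air / n = 1.000 / 1.339 = 0.7468.
θ_c = arcsin(0.7468) = 48.32°.

48.3°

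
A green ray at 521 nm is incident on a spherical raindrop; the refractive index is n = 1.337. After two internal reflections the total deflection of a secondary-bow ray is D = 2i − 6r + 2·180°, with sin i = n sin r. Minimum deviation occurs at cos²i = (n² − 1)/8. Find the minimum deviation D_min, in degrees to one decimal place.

231.9°

cos²i = (1.78757 − 1)/8 = 0.09845; i = arccos(0.31376) = 71.714°.
sin r = sin 71.714°/1.337 = 0.71017; r = 45.249°.
D_min = 2·71.714° − 6·45.249° + 360° = 231.934°.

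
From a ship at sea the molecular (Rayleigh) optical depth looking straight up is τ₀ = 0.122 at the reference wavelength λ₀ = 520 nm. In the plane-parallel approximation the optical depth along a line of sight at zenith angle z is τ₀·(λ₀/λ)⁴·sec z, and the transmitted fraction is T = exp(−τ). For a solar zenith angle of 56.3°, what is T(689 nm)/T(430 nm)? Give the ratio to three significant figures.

1.49

Airmass: sec 56.3° = 1.8023.
τ(689 nm) = 0.122 × (520/689)⁴ × 1.8023 = 0.122 × 0.3244 × 1.8023 = 0.0713.
τ(430 nm) = 0.122 × (520/430)⁴ × 1.8023 = 0.122 × 2.1386 × 1.8023 = 0.4702.
T(689)/T(430) = exp(τ_B − τ_A) = exp(0.3989) = 1.4902.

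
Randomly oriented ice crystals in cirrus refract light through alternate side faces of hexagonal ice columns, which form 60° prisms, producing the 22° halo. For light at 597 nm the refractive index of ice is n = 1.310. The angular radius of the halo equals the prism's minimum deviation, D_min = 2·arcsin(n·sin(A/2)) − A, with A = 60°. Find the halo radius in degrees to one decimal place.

21.8°

n·sin(A/2) = 1.310 × sin 30° = 1.310 × 0.5000 = 0.6550.
D_min = 2·arcsin(0.6550) − 60° = 2 × 40.920° − 60° = 21.839°.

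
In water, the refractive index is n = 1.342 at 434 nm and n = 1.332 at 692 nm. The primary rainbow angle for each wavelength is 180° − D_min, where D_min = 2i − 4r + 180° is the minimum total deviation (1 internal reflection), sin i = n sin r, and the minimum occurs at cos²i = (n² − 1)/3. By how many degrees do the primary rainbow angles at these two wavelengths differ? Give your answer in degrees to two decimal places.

At 434 nm (n = 1.342): cos²i = 0.26699 → i = 58.888°, r = 39.641°, D_min = 139.213°, rainbow angle = 40.787°.
At 692 nm (n = 1.332): cos²i = 0.25807 → i = 59.469°, r = 40.290°, D_min = 137.776°, rainbow angle = 42.224°.
Angular width = |40.787° − 42.224°| = 1.437°.

1.44°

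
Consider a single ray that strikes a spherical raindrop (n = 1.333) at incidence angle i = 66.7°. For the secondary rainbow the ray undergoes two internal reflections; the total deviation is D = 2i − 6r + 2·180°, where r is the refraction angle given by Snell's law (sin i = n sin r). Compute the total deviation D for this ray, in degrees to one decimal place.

232.1°

sin r = sin 66.7° / 1.333 = 0.9184/1.333 = 0.6890; r = 43.55°.
D = 2·66.7° − 6·43.55° + 2·180° = 133.40° − 261.31° + 360° = 232.09°.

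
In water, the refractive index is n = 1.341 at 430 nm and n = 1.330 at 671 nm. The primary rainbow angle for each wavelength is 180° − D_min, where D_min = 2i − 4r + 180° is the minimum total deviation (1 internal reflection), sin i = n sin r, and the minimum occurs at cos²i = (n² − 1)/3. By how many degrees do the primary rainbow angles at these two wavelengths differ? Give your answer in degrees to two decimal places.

At 430 nm (n = 1.341): cos²i = 0.26609 → i = 58.946°, r = 39.705°, D_min = 139.071°, rainbow angle = 40.929°.
At 671 nm (n = 1.330): cos²i = 0.25630 → i = 59.585°, r = 40.422°, D_min = 137.484°, rainbow angle = 42.516°.
Angular width = |40.929° − 42.516°| = 1.588°.

1.59°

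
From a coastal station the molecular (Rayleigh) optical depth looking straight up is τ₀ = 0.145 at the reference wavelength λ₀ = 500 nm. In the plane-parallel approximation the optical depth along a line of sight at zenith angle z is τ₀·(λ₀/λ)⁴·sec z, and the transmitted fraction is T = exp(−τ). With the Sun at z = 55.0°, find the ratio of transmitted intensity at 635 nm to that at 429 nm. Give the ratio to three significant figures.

1.45

Airmass: sec 55.0° = 1.7434.
τ(635 nm) = 0.145 × (500/635)⁴ × 1.7434 = 0.145 × 0.3844 × 1.7434 = 0.0972.
τ(429 nm) = 0.145 × (500/429)⁴ × 1.7434 = 0.145 × 1.8452 × 1.7434 = 0.4665.
T(635)/T(429) = exp(τ_B − τ_A) = exp(0.3693) = 1.4467.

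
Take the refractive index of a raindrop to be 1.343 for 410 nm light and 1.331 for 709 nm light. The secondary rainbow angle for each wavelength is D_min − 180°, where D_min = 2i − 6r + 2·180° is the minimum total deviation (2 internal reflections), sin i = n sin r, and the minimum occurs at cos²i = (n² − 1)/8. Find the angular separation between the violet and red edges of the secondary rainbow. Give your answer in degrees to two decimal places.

At 410 nm (n = 1.343): cos²i = 0.10046 → i = 71.522°, r = 44.928°, D_min = 233.478°, rainbow angle = 53.478°.
At 709 nm (n = 1.331): cos²i = 0.09645 → i = 71.907°, r = 45.575°, D_min = 230.365°, rainbow angle = 50.365°.
Angular width = |53.478° − 50.365°| = 3.113°.

3.11°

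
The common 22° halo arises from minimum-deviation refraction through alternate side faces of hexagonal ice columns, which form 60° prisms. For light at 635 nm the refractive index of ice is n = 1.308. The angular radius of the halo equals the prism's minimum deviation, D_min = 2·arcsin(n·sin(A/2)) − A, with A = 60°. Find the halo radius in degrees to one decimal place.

21.7°

n·sin(A/2) = 1.308 × sin 30° = 1.308 × 0.5000 = 0.6540.
D_min = 2·arcsin(0.6540) − 60° = 2 × 40.844° − 60° = 21.688°.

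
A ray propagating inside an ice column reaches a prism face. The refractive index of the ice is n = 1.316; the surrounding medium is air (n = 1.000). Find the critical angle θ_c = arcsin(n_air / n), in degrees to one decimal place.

sin θ_c = n_air / n = 1.000 / 1.316 = 0.7599.
θ_c = arcsin(0.7599) = 49.45°.

49.5°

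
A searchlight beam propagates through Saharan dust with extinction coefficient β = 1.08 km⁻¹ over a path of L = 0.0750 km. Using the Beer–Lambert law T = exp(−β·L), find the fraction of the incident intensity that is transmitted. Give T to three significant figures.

τ = β·L = 1.08 × 0.0750 = 0.0810.
T = exp(−0.0810) = 0.9222.

0.922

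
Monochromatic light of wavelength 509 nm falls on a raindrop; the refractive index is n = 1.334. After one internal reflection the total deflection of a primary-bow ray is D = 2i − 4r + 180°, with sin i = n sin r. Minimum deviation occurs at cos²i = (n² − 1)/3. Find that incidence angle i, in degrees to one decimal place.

cos²i = (1.334² − 1)/3 = (1.77956 − 1)/3 = 0.25985.
cos i = 0.50976, so i = 59.352°.

59.4°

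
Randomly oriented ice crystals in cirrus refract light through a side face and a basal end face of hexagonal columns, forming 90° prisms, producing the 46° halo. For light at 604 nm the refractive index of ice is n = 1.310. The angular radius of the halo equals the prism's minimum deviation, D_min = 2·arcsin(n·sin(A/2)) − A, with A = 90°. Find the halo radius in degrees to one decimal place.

n·sin(A/2) = 1.310 × sin 45° = 1.310 × 0.7071 = 0.9263.
D_min = 2·arcsin(0.9263) − 90° = 2 × 67.867° − 90° = 45.733°.

45.7°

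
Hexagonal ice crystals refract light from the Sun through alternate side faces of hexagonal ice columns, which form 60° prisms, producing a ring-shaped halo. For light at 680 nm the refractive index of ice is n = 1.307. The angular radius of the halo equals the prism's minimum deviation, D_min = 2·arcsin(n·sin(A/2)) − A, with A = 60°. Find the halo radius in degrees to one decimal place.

21.6°

n·sin(A/2) = 1.307 × sin 30° = 1.307 × 0.5000 = 0.6535.
D_min = 2·arcsin(0.6535) − 60° = 2 × 40.806° − 60° = 21.612°.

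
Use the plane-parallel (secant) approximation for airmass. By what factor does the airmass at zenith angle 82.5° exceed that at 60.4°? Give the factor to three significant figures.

3.78

X(82.5°)/X(60.4°) = sec 82.5° / sec 60.4° = cos 60.4° / cos 82.5° = 0.4939/0.1305 = 3.7842.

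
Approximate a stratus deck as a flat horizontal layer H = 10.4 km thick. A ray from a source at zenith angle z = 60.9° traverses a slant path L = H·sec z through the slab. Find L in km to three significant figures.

21.4 km

sec z = 1/cos 60.9° = 2.0562.
L = 10.4 × 2.0562 = 21.384 km.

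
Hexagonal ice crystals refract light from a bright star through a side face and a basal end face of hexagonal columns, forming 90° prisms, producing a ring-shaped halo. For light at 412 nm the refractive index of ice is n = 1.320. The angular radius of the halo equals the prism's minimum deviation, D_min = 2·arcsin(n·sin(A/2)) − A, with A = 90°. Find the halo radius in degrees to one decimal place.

47.9°

n·sin(A/2) = 1.320 × sin 45° = 1.320 × 0.7071 = 0.9334.
D_min = 2·arcsin(0.9334) − 90° = 2 × 68.968° − 90° = 47.936°.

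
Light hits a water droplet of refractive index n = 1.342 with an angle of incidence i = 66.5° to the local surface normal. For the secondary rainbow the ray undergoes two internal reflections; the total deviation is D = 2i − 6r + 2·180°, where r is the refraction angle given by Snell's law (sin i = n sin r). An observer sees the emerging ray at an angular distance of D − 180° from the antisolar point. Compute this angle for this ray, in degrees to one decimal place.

54.4°

sin r = sin 66.5° / 1.342 = 0.9171/1.342 = 0.6834; r = 43.11°.
D = 2·66.5° − 6·43.11° + 2·180° = 133.00° − 258.64° + 360° = 234.36°.
Angle from antisolar point = D − 180° = 54.36°.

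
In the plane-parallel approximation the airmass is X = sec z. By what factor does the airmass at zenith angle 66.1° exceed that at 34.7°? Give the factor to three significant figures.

X(66.1°)/X(34.7°) = sec 66.1° / sec 34.7° = cos 34.7° / cos 66.1° = 0.8221/0.4051 = 2.0293.

2.03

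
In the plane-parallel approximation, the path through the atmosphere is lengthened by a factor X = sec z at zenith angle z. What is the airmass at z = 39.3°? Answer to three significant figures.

X = sec z = 1/cos 39.3° = 1/0.7738 = 1.2923.

1.29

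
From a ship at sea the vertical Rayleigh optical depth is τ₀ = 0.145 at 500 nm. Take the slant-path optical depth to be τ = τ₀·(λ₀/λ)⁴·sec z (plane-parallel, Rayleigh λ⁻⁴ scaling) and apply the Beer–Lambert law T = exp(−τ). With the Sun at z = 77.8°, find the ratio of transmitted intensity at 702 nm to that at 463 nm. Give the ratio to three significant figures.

2.13

Airmass: sec 77.8° = 4.7321.
τ(702 nm) = 0.145 × (500/702)⁴ × 4.7321 = 0.145 × 0.2574 × 4.7321 = 0.1766.
τ(463 nm) = 0.145 × (500/463)⁴ × 4.7321 = 0.145 × 1.3601 × 4.7321 = 0.9332.
T(702)/T(463) = exp(τ_B − τ_A) = exp(0.7566) = 2.1310.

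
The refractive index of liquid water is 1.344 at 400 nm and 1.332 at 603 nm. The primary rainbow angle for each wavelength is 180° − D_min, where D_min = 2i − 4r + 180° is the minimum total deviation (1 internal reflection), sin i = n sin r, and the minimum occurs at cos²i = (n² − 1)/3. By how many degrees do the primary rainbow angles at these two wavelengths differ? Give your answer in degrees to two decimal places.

At 400 nm (n = 1.344): cos²i = 0.26878 → i = 58.772°, r = 39.512°, D_min = 139.495°, rainbow angle = 40.505°.
At 603 nm (n = 1.332): cos²i = 0.25807 → i = 59.469°, r = 40.290°, D_min = 137.776°, rainbow angle = 42.224°.
Angular width = |40.505° − 42.224°| = 1.719°.

1.72°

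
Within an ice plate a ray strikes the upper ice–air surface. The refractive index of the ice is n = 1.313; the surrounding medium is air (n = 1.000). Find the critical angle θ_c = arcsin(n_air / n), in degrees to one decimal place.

sin θ_c = n_air / n = 1.000 / 1.313 = 0.7616.
θ_c = arcsin(0.7616) = 49.61°.

49.6°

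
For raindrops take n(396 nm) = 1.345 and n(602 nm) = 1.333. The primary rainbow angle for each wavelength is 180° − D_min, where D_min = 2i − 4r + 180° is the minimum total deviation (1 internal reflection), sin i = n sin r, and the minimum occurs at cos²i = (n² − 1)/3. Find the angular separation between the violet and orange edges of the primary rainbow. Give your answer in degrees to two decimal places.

At 396 nm (n = 1.345): cos²i = 0.26967 → i = 58.715°, r = 39.448°, D_min = 139.635°, rainbow angle = 40.365°.
At 602 nm (n = 1.333): cos²i = 0.25896 → i = 59.410°, r = 40.225°, D_min = 137.922°, rainbow angle = 42.078°.
Angular width = |40.365° − 42.078°| = 1.713°.

1.71°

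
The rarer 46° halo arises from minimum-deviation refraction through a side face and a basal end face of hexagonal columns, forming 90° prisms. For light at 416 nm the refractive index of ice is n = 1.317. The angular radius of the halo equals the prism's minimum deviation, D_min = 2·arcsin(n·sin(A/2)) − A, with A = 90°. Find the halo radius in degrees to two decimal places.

47.26°

n·sin(A/2) = 1.317 × sin 45° = 1.317 × 0.7071 = 0.9313.
D_min = 2·arcsin(0.9313) − 90° = 2 × 68.632° − 90° = 47.264°.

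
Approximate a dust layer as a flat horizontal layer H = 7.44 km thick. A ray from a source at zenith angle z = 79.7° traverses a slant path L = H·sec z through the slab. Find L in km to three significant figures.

sec z = 1/cos 79.7° = 5.5928.
L = 7.44 × 5.5928 = 41.610 km.

41.6 km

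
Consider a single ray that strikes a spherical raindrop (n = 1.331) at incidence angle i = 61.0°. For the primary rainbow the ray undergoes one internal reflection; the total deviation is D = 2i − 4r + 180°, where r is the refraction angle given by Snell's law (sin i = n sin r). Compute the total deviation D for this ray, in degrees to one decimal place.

sin r = sin 61.0° / 1.331 = 0.8746/1.331 = 0.6571; r = 41.08°.
D = 2·61.0° − 4·41.08° + 180° = 122.00° − 164.32° + 180° = 137.68°.

137.7°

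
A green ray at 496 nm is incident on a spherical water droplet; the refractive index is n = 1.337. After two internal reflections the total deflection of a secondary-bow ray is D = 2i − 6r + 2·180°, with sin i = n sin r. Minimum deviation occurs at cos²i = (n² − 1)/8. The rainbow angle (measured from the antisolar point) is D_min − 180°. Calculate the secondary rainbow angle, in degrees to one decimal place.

cos²i = (1.78757 − 1)/8 = 0.09845; i = arccos(0.31376) = 71.714°.
sin r = sin 71.714°/1.337 = 0.71017; r = 45.249°.
D_min = 2·71.714° − 6·45.249° + 360° = 231.934°.
Rainbow angle = D_min − 180° = 51.934°.

51.9°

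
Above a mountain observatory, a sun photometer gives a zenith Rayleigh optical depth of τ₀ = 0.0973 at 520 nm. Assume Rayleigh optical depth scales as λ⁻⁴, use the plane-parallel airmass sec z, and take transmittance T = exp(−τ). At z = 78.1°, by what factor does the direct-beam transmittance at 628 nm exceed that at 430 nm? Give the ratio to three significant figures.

Airmass: sec 78.1° = 4.8496.
τ(628 nm) = 0.0973 × (520/628)⁴ × 4.8496 = 0.0973 × 0.4701 × 4.8496 = 0.2218.
τ(430 nm) = 0.0973 × (520/430)⁴ × 4.8496 = 0.0973 × 2.1386 × 4.8496 = 1.0091.
T(628)/T(430) = exp(τ_B − τ_A) = exp(0.7873) = 2.1975.

2.20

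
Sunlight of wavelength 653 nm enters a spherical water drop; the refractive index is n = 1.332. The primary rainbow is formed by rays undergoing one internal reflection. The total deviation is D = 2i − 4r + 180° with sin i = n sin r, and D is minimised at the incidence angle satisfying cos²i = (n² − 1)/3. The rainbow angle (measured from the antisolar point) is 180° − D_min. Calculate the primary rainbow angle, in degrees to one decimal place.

42.2°

cos²i = (1.77422 − 1)/3 = 0.25807; i = arccos(0.50801) = 59.469°.
sin r = sin 59.469°/1.332 = 0.64666; r = 40.290°.
D_min = 2·59.469° − 4·40.290° + 180° = 137.776°.
Rainbow angle = 180° − D_min = 42.224°.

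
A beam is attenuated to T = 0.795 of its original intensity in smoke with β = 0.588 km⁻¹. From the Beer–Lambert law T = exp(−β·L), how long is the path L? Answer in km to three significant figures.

Beer–Lambert: T = exp(−βL) ⇒ L = −ln(T)/β = −ln(0.795)/0.588 = 0.2294/0.588 = 0.3902 km.

0.390 km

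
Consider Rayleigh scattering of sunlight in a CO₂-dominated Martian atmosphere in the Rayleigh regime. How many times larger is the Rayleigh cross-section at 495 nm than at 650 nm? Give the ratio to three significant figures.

2.97

Rayleigh scattering ∝ λ⁻⁴, so the ratio of coefficients is the inverse fourth power of the wavelength ratio.
σ(495)/σ(650) = (650/495)⁴ = (1.3131)⁴ = 2.973.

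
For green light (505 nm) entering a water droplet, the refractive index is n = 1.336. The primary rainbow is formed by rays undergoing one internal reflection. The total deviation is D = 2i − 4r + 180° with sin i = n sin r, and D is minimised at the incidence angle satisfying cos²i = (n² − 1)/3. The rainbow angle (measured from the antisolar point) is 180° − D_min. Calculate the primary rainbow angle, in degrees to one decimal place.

41.6°

cos²i = (1.78490 − 1)/3 = 0.26163; i = arccos(0.51150) = 59.236°.
sin r = sin 59.236°/1.336 = 0.64318; r = 40.029°.
D_min = 2·59.236° − 4·40.029° + 180° = 138.356°.
Rainbow angle = 180° − D_min = 41.644°.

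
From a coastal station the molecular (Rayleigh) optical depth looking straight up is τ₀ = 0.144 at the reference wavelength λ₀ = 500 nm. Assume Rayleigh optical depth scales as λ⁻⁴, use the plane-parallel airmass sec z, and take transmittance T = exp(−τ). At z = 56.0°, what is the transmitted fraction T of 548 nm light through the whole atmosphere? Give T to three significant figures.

0.837

sec 56.0° = 1.7883.
τ = 0.144 × (500/548)⁴ × 1.7883 = 0.144 × 0.6930 × 1.7883 = 0.1785.
T = exp(−0.1785) = 0.8366.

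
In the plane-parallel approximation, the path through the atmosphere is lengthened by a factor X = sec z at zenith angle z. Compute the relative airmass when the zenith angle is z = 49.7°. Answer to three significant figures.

X = sec z = 1/cos 49.7° = 1/0.6468 = 1.5461.

1.55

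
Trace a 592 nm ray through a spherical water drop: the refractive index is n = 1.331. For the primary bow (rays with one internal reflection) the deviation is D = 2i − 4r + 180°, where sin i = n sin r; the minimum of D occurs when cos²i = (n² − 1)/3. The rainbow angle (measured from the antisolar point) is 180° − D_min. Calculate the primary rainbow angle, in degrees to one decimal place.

cos²i = (1.77156 − 1)/3 = 0.25719; i = arccos(0.50714) = 59.527°.
sin r = sin 59.527°/1.331 = 0.64753; r = 40.356°.
D_min = 2·59.527° − 4·40.356° + 180° = 137.630°.
Rainbow angle = 180° − D_min = 42.370°.

42.4°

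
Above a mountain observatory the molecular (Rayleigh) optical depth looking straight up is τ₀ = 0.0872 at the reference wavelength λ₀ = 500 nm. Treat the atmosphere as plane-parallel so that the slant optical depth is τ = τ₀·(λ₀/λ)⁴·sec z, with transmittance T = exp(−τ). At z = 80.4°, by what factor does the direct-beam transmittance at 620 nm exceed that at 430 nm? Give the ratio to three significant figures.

Airmass: sec 80.4° = 5.9963.
τ(620 nm) = 0.0872 × (500/620)⁴ × 5.9963 = 0.0872 × 0.4230 × 5.9963 = 0.2212.
τ(430 nm) = 0.0872 × (500/430)⁴ × 5.9963 = 0.0872 × 1.8281 × 5.9963 = 0.9559.
T(620)/T(430) = exp(τ_B − τ_A) = exp(0.7347) = 2.0849.

2.08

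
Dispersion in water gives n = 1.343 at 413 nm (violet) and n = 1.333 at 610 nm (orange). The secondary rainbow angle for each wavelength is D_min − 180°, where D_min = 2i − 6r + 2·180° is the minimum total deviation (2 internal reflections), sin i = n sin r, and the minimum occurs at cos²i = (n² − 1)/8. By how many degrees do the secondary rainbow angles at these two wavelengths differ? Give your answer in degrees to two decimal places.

At 413 nm (n = 1.343): cos²i = 0.10046 → i = 71.522°, r = 44.928°, D_min = 233.478°, rainbow angle = 53.478°.
At 610 nm (n = 1.333): cos²i = 0.09711 → i = 71.843°, r = 45.466°, D_min = 230.891°, rainbow angle = 50.891°.
Angular width = |53.478° − 50.891°| = 2.587°.

2.59°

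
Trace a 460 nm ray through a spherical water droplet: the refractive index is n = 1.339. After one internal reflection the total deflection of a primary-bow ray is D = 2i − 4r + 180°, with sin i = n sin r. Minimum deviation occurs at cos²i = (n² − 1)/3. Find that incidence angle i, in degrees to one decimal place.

59.1°

cos²i = (1.339² − 1)/3 = (1.79292 − 1)/3 = 0.26431.
cos i = 0.51411, so i = 59.062°.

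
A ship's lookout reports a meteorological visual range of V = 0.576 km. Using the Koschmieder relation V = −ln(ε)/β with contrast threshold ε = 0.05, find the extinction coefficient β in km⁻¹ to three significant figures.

β = −ln(0.05) / V = 2.996 / 0.576 = 5.2009 km⁻¹.

5.20 km⁻¹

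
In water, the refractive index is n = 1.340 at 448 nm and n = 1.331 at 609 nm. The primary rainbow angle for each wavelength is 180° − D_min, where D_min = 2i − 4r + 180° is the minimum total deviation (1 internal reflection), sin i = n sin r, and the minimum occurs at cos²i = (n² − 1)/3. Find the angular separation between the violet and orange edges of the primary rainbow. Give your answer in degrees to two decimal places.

1.30°

At 448 nm (n = 1.340): cos²i = 0.26520 → i = 59.004°, r = 39.770°, D_min = 138.929°, rainbow angle = 41.071°.
At 609 nm (n = 1.331): cos²i = 0.25719 → i = 59.527°, r = 40.356°, D_min = 137.630°, rainbow angle = 42.370°.
Angular width = |41.071° − 42.370°| = 1.299°.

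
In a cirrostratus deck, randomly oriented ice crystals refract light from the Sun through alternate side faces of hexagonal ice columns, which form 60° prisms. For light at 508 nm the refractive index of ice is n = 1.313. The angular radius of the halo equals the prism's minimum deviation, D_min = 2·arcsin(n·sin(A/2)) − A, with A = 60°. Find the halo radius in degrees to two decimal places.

22.07°

n·sin(A/2) = 1.313 × sin 30° = 1.313 × 0.5000 = 0.6565.
D_min = 2·arcsin(0.6565) − 60° = 2 × 41.033° − 60° = 22.067°.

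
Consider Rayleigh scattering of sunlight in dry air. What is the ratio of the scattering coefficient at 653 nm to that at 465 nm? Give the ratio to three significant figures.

0.257

Rayleigh scattering ∝ λ⁻⁴, so the ratio of coefficients is the inverse fourth power of the wavelength ratio.
σ(653)/σ(465) = (465/653)⁴ = (0.7121)⁴ = 0.2571.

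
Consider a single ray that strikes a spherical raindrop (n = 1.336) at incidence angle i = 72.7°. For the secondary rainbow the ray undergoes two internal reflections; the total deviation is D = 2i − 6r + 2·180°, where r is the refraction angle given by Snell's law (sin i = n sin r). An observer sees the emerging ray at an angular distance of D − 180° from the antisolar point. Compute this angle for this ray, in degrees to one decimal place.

51.7°

sin r = sin 72.7° / 1.336 = 0.9548/1.336 = 0.7146; r = 45.61°.
D = 2·72.7° − 6·45.61° + 2·180° = 145.40° − 273.68° + 360° = 231.72°.
Angle from antisolar point = D − 180° = 51.72°.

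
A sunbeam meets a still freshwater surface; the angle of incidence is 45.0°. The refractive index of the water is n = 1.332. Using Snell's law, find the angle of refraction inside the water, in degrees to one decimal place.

32.1°

Snell: sin θ_r = sin θ_i / n = sin 45.0° / 1.332 = 0.7071 / 1.332 = 0.5309.
θ_r = arcsin(0.5309) = 32.06°.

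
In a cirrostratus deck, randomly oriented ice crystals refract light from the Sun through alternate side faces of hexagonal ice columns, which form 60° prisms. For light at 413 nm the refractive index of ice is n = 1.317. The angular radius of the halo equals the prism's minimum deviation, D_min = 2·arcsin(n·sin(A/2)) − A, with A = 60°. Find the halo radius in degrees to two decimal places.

n·sin(A/2) = 1.317 × sin 30° = 1.317 × 0.5000 = 0.6585.
D_min = 2·arcsin(0.6585) − 60° = 2 × 41.186° − 60° = 22.371°.

22.37°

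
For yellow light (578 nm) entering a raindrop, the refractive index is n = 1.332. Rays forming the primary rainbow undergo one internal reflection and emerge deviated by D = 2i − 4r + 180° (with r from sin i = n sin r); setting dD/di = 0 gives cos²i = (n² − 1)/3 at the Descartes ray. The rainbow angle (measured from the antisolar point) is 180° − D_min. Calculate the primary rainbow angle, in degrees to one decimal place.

42.2°

cos²i = (1.77422 − 1)/3 = 0.25807; i = arccos(0.50801) = 59.469°.
sin r = sin 59.469°/1.332 = 0.64666; r = 40.290°.
D_min = 2·59.469° − 4·40.290° + 180° = 137.776°.
Rainbow angle = 180° − D_min = 42.224°.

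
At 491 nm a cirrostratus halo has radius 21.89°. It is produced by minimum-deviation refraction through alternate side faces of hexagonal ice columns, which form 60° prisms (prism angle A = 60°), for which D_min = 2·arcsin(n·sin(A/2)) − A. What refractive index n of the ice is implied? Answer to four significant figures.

1.311

Rearranging: n = sin((D_min + A)/2) / sin(A/2).
(D_min + A)/2 = (21.89° + 60°)/2 = 40.945°.
n = sin 40.945° / sin 30° = 0.6553 / 0.5000 = 1.3107.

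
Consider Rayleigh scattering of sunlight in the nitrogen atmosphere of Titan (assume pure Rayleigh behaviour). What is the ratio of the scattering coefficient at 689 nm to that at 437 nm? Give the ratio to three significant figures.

0.162

Rayleigh scattering ∝ λ⁻⁴, so the ratio of coefficients is the inverse fourth power of the wavelength ratio.
σ(689)/σ(437) = (437/689)⁴ = (0.6343)⁴ = 0.1618.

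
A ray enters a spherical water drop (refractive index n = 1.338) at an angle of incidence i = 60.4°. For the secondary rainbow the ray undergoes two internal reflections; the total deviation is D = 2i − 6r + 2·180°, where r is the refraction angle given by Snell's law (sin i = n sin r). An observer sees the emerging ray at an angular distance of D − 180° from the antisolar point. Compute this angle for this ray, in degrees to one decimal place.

sin r = sin 60.4° / 1.338 = 0.8695/1.338 = 0.6498; r = 40.53°.
D = 2·60.4° − 6·40.53° + 2·180° = 120.80° − 243.18° + 360° = 237.62°.
Angle from antisolar point = D − 180° = 57.62°.

57.6°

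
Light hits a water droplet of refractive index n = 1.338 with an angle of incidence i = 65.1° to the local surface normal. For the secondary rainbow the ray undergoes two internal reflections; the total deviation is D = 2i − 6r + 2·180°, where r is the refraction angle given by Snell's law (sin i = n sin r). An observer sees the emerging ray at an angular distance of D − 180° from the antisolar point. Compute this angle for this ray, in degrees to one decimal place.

54.1°

sin r = sin 65.1° / 1.338 = 0.9070/1.338 = 0.6779; r = 42.68°.
D = 2·65.1° − 6·42.68° + 2·180° = 130.20° − 256.08° + 360° = 234.12°.
Angle from antisolar point = D − 180° = 54.12°.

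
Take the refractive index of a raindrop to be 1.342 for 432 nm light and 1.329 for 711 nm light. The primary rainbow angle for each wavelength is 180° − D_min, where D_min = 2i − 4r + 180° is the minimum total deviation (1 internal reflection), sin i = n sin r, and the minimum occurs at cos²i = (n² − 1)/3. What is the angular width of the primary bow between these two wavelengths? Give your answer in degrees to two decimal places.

1.88°

At 432 nm (n = 1.342): cos²i = 0.26699 → i = 58.888°, r = 39.641°, D_min = 139.213°, rainbow angle = 40.787°.
At 711 nm (n = 1.329): cos²i = 0.25541 → i = 59.643°, r = 40.487°, D_min = 137.337°, rainbow angle = 42.663°.
Angular width = |40.787° − 42.663°| = 1.876°.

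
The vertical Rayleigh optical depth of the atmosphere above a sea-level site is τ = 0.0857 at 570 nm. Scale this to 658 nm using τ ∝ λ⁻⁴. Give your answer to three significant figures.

0.0483

τ(658 nm) = τ(570 nm) × (570/658)⁴ = 0.0857 × (0.8663)⁴ = 0.0857 × 0.5631 = 0.0483.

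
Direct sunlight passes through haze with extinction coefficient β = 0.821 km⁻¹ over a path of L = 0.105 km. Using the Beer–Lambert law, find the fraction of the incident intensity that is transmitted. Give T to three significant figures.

0.917

τ = β·L = 0.821 × 0.105 = 0.0862.
T = exp(−0.0862) = 0.9174.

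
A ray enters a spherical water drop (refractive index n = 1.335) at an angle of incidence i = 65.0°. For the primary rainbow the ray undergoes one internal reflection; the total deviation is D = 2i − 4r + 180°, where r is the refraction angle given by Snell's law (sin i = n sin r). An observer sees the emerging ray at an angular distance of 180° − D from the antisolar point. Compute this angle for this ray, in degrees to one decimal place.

sin r = sin 65.0° / 1.335 = 0.9063/1.335 = 0.6789; r = 42.76°.
D = 2·65.0° − 4·42.76° + 180° = 130.00° − 171.03° + 180° = 138.97°.
Angle from antisolar point = 180° − D = 41.03°.

41.0°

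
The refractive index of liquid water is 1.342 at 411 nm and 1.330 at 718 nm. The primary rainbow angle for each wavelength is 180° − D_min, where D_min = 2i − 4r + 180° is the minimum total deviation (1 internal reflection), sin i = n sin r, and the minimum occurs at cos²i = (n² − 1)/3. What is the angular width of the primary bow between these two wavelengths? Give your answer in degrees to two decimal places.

At 411 nm (n = 1.342): cos²i = 0.26699 → i = 58.888°, r = 39.641°, D_min = 139.213°, rainbow angle = 40.787°.
At 718 nm (n = 1.330): cos²i = 0.25630 → i = 59.585°, r = 40.422°, D_min = 137.484°, rainbow angle = 42.516°.
Angular width = |40.787° − 42.516°| = 1.729°.

1.73°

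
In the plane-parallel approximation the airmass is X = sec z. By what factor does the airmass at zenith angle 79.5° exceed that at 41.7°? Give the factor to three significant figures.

4.10

X(79.5°)/X(41.7°) = sec 79.5° / sec 41.7° = cos 41.7° / cos 79.5° = 0.7466/0.1822 = 4.0971.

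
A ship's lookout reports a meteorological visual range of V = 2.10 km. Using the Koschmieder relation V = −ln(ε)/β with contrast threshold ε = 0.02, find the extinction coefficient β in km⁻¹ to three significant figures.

1.86 km⁻¹

β = −ln(0.02) / V = 3.912 / 2.10 = 1.8629 km⁻¹.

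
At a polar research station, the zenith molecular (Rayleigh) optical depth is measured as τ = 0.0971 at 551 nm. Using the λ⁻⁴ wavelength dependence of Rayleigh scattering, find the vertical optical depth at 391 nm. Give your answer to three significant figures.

τ(391 nm) = τ(551 nm) × (551/391)⁴ = 0.0971 × (1.4092)⁴ = 0.0971 × 3.9437 = 0.3829.

0.383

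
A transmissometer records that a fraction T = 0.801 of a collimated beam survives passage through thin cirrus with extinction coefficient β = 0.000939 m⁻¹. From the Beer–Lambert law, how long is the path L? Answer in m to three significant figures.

236 m

Beer–Lambert: T = exp(−βL) ⇒ L = −ln(T)/β = −ln(0.801)/0.000939 = 0.2219/0.000939 = 236.3 m.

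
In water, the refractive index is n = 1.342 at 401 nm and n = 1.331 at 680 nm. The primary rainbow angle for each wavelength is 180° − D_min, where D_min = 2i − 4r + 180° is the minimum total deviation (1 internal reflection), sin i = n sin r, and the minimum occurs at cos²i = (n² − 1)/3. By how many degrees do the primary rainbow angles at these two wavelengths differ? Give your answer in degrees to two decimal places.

At 401 nm (n = 1.342): cos²i = 0.26699 → i = 58.888°, r = 39.641°, D_min = 139.213°, rainbow angle = 40.787°.
At 680 nm (n = 1.331): cos²i = 0.25719 → i = 59.527°, r = 40.356°, D_min = 137.630°, rainbow angle = 42.370°.
Angular width = |40.787° − 42.370°| = 1.583°.

1.58°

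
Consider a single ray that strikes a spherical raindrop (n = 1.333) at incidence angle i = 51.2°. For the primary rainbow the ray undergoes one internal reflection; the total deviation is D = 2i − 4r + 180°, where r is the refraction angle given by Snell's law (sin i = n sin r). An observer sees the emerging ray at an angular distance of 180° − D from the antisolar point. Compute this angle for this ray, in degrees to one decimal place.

40.7°

sin r = sin 51.2° / 1.333 = 0.7793/1.333 = 0.5846; r = 35.78°.
D = 2·51.2° − 4·35.78° + 180° = 102.40° − 143.11° + 180° = 139.29°.
Angle from antisolar point = 180° − D = 40.71°.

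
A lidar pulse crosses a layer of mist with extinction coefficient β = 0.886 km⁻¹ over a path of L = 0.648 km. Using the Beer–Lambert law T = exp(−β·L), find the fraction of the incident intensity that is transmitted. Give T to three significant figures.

τ = β·L = 0.886 × 0.648 = 0.5741.
T = exp(−0.5741) = 0.5632.

0.563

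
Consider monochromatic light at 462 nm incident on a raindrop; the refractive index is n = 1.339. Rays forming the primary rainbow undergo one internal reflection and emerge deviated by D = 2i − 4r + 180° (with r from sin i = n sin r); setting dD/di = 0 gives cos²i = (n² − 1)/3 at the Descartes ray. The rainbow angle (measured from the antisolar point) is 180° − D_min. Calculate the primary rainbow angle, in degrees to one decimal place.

41.2°

cos²i = (1.79292 − 1)/3 = 0.26431; i = arccos(0.51411) = 59.062°.
sin r = sin 59.062°/1.339 = 0.64057; r = 39.834°.
D_min = 2·59.062° − 4·39.834° + 180° = 138.786°.
Rainbow angle = 180° − D_min = 41.214°.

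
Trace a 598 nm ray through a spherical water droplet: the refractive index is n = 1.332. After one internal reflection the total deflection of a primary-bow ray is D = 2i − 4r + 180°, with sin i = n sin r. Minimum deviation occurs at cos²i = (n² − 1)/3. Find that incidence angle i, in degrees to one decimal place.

cos²i = (1.332² − 1)/3 = (1.77422 − 1)/3 = 0.25807.
cos i = 0.50801, so i = 59.469°.

59.5°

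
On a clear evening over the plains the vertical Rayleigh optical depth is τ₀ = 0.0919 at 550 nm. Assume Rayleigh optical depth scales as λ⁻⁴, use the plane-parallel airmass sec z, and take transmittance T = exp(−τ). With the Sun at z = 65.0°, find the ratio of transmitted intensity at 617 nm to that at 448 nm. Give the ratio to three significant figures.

1.43

Airmass: sec 65.0° = 2.3662.
τ(617 nm) = 0.0919 × (550/617)⁴ × 2.3662 = 0.0919 × 0.6314 × 2.3662 = 0.1373.
τ(448 nm) = 0.0919 × (550/448)⁴ × 2.3662 = 0.0919 × 2.2716 × 2.3662 = 0.4940.
T(617)/T(448) = exp(τ_B − τ_A) = exp(0.3567) = 1.4286.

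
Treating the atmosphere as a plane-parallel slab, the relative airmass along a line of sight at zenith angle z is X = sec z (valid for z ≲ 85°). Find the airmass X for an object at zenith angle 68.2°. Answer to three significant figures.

X = sec z = 1/cos 68.2° = 1/0.3714 = 2.6927.

2.69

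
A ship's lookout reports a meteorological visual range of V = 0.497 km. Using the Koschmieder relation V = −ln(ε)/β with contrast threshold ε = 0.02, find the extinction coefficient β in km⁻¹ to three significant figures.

7.87 km⁻¹

β = −ln(0.02) / V = 3.912 / 0.497 = 7.8713 km⁻¹.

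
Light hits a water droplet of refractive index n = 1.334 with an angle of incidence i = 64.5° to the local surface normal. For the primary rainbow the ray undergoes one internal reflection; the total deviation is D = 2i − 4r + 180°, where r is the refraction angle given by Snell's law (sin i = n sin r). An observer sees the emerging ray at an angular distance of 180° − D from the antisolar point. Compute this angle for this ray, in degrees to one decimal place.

41.3°

sin r = sin 64.5° / 1.334 = 0.9026/1.334 = 0.6766; r = 42.58°.
D = 2·64.5° − 4·42.58° + 180° = 129.00° − 170.31° + 180° = 138.69°.
Angle from antisolar point = 180° − D = 41.31°.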